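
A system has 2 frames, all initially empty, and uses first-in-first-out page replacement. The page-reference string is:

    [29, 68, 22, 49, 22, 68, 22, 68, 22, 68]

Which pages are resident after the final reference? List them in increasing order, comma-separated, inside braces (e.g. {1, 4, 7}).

29: fault, frames [29]
68: fault, frames [29, 68]
22: fault, evict 29, frames [68, 22]
49: fault, evict 68, frames [22, 49]
22: hit
68: fault, evict 22, frames [49, 68]
22: fault, evict 49, frames [68, 22]
68: hit
22: hit
68: hit

{22, 68}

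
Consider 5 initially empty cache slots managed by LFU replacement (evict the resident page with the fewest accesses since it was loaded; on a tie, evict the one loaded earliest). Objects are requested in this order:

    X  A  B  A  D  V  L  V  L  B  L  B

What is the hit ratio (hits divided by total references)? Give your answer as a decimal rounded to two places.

0.50

X → miss, frames {X}
A → miss, frames {X,A}
B → miss, frames {X,A,B}
A → hit
D → miss, frames {X,A,B,D}
V → miss, frames {X,A,B,D,V}
L → miss, evict X, frames {A,B,D,V,L}
V → hit
L → hit
B → hit
L → hit
B → hit
Hits: 6 of 12 references → 6/12 = 0.5000.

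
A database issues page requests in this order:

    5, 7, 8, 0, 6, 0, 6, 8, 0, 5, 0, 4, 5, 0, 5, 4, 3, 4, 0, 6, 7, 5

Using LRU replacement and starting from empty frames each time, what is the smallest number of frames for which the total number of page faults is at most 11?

4

f=1: 22 faults
f=2: 17 faults
f=3: 12 faults
f=4: 11 faults
f=5: 10 faults
f=6: 8 faults
f=7: 7 faults
Smallest f with faults ≤ 11 is 4.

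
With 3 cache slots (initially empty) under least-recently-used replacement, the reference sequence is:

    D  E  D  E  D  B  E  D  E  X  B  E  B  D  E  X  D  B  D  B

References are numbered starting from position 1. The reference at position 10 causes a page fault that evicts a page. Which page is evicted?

B

pos 1: D → miss, frames [D]
pos 2: E → miss, frames [D, E]
pos 3: D → hit
pos 4: E → hit
pos 5: D → hit
pos 6: B → miss, frames [E, D, B]
pos 7: E → hit
pos 8: D → hit
pos 9: E → hit
pos 10: X → miss, evict B, frames [D, E, X]
At position 10, page B is evicted.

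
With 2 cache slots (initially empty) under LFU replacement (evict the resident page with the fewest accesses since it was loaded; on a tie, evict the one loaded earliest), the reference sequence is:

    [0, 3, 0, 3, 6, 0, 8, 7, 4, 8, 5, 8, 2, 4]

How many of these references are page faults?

12

0: fault, frames [0]
3: fault, frames [0, 3]
0: hit
3: hit
6: fault, evict 0, frames [3, 6]
0: fault, evict 6, frames [3, 0]
8: fault, evict 0, frames [3, 8]
7: fault, evict 8, frames [3, 7]
4: fault, evict 7, frames [3, 4]
8: fault, evict 4, frames [3, 8]
5: fault, evict 8, frames [3, 5]
8: fault, evict 5, frames [3, 8]
2: fault, evict 8, frames [3, 2]
4: fault, evict 2, frames [3, 4]
Page faults: 12.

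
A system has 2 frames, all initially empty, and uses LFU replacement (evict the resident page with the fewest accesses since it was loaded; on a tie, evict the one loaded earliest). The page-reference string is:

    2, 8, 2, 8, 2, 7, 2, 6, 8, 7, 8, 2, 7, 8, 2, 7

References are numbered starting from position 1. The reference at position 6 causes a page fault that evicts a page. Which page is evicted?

8

pos 1: 2 -> miss, frames {2}
pos 2: 8 -> miss, frames {2,8}
pos 3: 2 -> hit
pos 4: 8 -> hit
pos 5: 2 -> hit
pos 6: 7 -> miss, evict 8, frames {2,7}
At position 6, page 8 is evicted.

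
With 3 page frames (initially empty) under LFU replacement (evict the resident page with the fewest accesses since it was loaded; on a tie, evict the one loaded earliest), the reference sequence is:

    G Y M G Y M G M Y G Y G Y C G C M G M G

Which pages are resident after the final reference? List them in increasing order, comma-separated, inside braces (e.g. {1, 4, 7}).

G: fault, frames (G)
Y: fault, frames (G Y)
M: fault, frames (G Y M)
G: hit
Y: hit
M: hit
G: hit
M: hit
Y: hit
G: hit
Y: hit
G: hit
Y: hit
C: fault, evict M, frames (G Y C)
G: hit
C: hit
M: fault, evict C, frames (G Y M)
G: hit
M: hit
G: hit

{G, M, Y}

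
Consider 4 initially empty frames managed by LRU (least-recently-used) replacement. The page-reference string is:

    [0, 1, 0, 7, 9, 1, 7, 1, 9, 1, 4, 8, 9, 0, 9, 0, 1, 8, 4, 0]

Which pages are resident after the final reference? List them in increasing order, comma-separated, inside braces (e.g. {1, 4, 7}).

{0, 1, 4, 8}

0 -> fault, frames (0)
1 -> fault, frames (0 1)
0 -> hit
7 -> fault, frames (1 0 7)
9 -> fault, frames (1 0 7 9)
1 -> hit
7 -> hit
1 -> hit
9 -> hit
1 -> hit
4 -> fault, evict 0, frames (7 9 1 4)
8 -> fault, evict 7, frames (9 1 4 8)
9 -> hit
0 -> fault, evict 1, frames (4 8 9 0)
9 -> hit
0 -> hit
1 -> fault, evict 4, frames (8 9 0 1)
8 -> hit
4 -> fault, evict 9, frames (0 1 8 4)
0 -> hit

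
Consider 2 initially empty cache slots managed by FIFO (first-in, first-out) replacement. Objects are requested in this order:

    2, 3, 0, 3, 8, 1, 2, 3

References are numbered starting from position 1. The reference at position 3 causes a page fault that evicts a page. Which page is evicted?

pos 1: 2: fault, frames [2]
pos 2: 3: fault, frames [2, 3]
pos 3: 0: fault, evict 2, frames [3, 0]
At position 3, page 2 is evicted.

2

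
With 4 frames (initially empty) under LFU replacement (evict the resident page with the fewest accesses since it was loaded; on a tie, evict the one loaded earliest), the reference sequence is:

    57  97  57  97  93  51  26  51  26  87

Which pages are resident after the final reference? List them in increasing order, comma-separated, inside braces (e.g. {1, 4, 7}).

{26, 51, 87, 97}

57 → miss, frames (57)
97 → miss, frames (57 97)
57 → hit
97 → hit
93 → miss, frames (57 97 93)
51 → miss, frames (57 97 93 51)
26 → miss, evict 93, frames (57 97 51 26)
51 → hit
26 → hit
87 → miss, evict 57, frames (97 51 26 87)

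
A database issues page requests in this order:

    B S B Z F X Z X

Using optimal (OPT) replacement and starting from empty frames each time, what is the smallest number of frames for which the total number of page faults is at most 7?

f=1: 8 faults
f=2: 5 faults
f=3: 5 faults
f=4: 5 faults
f=5: 5 faults
Smallest f with faults ≤ 7 is 2.

2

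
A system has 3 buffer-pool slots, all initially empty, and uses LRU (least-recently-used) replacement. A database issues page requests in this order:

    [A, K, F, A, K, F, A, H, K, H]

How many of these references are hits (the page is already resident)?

A: miss, frames (A)
K: miss, frames (A K)
F: miss, frames (A K F)
A: hit
K: hit
F: hit
A: hit
H: miss, evict K, frames (F A H)
K: miss, evict F, frames (A H K)
H: hit
Hits: 5.

5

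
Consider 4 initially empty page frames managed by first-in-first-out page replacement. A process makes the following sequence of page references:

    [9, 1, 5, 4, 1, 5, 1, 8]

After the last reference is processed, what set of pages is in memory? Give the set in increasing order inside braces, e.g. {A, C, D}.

9 → miss, frames (9)
1 → miss, frames (9 1)
5 → miss, frames (9 1 5)
4 → miss, frames (9 1 5 4)
1 → hit
5 → hit
1 → hit
8 → miss, evict 9, frames (1 5 4 8)

{1, 4, 5, 8}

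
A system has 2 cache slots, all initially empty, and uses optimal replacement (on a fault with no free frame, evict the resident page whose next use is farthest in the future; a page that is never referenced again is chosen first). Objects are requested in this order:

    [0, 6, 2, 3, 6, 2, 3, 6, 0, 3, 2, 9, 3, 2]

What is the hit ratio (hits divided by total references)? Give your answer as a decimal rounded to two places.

0.29

0 -> miss, frames (0)
6 -> miss, frames (0 6)
2 -> miss, evict 0, frames (6 2)
3 -> miss, evict 2, frames (6 3)
6 -> hit
2 -> miss, evict 6, frames (3 2)
3 -> hit
6 -> miss, evict 2, frames (3 6)
0 -> miss, evict 6, frames (3 0)
3 -> hit
2 -> miss, evict 0, frames (3 2)
9 -> miss, evict 2, frames (3 9)
3 -> hit
2 -> miss, evict 9, frames (3 2)
Hits: 4 of 14 references → 4/14 = 0.2857.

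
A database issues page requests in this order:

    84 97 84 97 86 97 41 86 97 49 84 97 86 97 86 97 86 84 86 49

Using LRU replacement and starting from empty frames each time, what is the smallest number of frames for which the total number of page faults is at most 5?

f=1: 20 faults
f=2: 12 faults
f=3: 8 faults
f=4: 6 faults
f=5: 5 faults
Smallest f with faults ≤ 5 is 5.

5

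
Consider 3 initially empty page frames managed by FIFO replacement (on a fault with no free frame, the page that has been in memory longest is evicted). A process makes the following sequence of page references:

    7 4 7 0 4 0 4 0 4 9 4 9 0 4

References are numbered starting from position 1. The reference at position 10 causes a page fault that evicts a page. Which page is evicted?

pos 1: 7 -> miss, frames [7]
pos 2: 4 -> miss, frames [7, 4]
pos 3: 7 -> hit
pos 4: 0 -> miss, frames [7, 4, 0]
pos 5: 4 -> hit
pos 6: 0 -> hit
pos 7: 4 -> hit
pos 8: 0 -> hit
pos 9: 4 -> hit
pos 10: 9 -> miss, evict 7, frames [4, 0, 9]
At position 10, page 7 is evicted.

7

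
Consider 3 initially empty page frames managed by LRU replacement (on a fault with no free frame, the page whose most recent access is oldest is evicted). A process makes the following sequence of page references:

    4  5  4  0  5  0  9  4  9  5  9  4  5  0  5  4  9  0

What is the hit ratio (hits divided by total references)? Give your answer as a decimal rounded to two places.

0.50

4: fault, frames [4]
5: fault, frames [4, 5]
4: hit
0: fault, frames [5, 4, 0]
5: hit
0: hit
9: fault, evict 4, frames [5, 0, 9]
4: fault, evict 5, frames [0, 9, 4]
9: hit
5: fault, evict 0, frames [4, 9, 5]
9: hit
4: hit
5: hit
0: fault, evict 9, frames [4, 5, 0]
5: hit
4: hit
9: fault, evict 0, frames [5, 4, 9]
0: fault, evict 5, frames [4, 9, 0]
Hits: 9 of 18 references → 9/18 = 0.5000.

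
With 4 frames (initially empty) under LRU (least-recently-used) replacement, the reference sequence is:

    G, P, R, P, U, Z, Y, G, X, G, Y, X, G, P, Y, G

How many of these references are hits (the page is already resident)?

7

G → fault, frames {G}
P → fault, frames {G,P}
R → fault, frames {G,P,R}
P → hit
U → fault, frames {G,R,P,U}
Z → fault, evict G, frames {R,P,U,Z}
Y → fault, evict R, frames {P,U,Z,Y}
G → fault, evict P, frames {U,Z,Y,G}
X → fault, evict U, frames {Z,Y,G,X}
G → hit
Y → hit
X → hit
G → hit
P → fault, evict Z, frames {Y,X,G,P}
Y → hit
G → hit
Hits: 7.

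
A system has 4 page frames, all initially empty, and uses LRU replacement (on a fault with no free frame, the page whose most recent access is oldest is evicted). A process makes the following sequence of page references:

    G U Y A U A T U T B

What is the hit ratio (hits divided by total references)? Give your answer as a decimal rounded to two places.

G: miss, frames [G]
U: miss, frames [G, U]
Y: miss, frames [G, U, Y]
A: miss, frames [G, U, Y, A]
U: hit
A: hit
T: miss, evict G, frames [Y, U, A, T]
U: hit
T: hit
B: miss, evict Y, frames [A, U, T, B]
Hits: 4 of 10 references → 4/10 = 0.4000.

0.40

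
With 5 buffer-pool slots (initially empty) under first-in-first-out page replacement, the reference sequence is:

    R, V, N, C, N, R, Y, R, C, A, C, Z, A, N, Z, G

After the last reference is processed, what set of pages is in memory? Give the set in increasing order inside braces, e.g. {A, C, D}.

{A, C, G, Y, Z}

R → miss, frames (R)
V → miss, frames (R V)
N → miss, frames (R V N)
C → miss, frames (R V N C)
N → hit
R → hit
Y → miss, frames (R V N C Y)
R → hit
C → hit
A → miss, evict R, frames (V N C Y A)
C → hit
Z → miss, evict V, frames (N C Y A Z)
A → hit
N → hit
Z → hit
G → miss, evict N, frames (C Y A Z G)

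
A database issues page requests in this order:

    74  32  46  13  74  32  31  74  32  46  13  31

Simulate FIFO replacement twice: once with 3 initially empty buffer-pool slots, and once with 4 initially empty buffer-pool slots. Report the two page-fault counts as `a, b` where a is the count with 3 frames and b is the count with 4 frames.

9, 10

3 frames: F F F F F F F . . F F . → 9 faults.
4 frames: F F F F . . F F F F F F → 10 faults.
10 > 9: adding a frame increased faults — Belady's anomaly.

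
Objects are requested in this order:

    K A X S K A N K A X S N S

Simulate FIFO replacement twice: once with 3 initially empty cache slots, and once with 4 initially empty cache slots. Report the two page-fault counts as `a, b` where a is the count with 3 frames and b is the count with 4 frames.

9, 10

3 frames: F F F F F F F . . F F . . → 9 faults.
4 frames: F F F F . . F F F F F F . → 10 faults.
10 > 9: adding a frame increased faults — Belady's anomaly.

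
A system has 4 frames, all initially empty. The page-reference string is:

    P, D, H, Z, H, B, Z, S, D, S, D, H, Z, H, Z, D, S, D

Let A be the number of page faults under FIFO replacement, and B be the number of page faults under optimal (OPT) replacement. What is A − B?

Under FIFO: F F F F . F . F F . . F F . . . . . → 9 faults.
Under OPT: F F F F . F . F . . . . . . . . . . → 6 faults.
A − B = 9 − 6 = 3.

3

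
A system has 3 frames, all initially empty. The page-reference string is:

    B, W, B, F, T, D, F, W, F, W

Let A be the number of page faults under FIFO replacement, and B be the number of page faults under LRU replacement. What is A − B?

1

Under FIFO: F F . F F F . F F . → 7 faults.
Under LRU: F F . F F F . F . . → 6 faults.
A − B = 7 − 6 = 1.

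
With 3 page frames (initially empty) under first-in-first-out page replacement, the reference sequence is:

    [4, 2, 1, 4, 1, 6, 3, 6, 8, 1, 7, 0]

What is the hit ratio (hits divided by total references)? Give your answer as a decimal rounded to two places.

0.25

4: miss, frames {4}
2: miss, frames {4,2}
1: miss, frames {4,2,1}
4: hit
1: hit
6: miss, evict 4, frames {2,1,6}
3: miss, evict 2, frames {1,6,3}
6: hit
8: miss, evict 1, frames {6,3,8}
1: miss, evict 6, frames {3,8,1}
7: miss, evict 3, frames {8,1,7}
0: miss, evict 8, frames {1,7,0}
Hits: 3 of 12 references → 3/12 = 0.2500.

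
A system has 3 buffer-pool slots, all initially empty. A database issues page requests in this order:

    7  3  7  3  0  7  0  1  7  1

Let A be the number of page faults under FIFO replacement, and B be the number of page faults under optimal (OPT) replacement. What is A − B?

1

Under FIFO: F F . . F . . F F . → 5 faults.
Under OPT: F F . . F . . F . . → 4 faults.
A − B = 5 − 4 = 1.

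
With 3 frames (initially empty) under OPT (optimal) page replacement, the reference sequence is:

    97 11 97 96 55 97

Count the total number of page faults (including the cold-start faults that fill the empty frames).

97 -> miss, frames {97}
11 -> miss, frames {97,11}
97 -> hit
96 -> miss, frames {97,11,96}
55 -> miss, evict 96, frames {97,11,55}
97 -> hit
Page faults: 4.

4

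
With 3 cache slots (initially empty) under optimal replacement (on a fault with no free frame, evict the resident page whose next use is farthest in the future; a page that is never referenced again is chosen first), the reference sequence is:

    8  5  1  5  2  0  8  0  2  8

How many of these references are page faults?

8 → fault, frames {8}
5 → fault, frames {8,5}
1 → fault, frames {8,5,1}
5 → hit
2 → fault, evict 1, frames {8,5,2}
0 → fault, evict 5, frames {8,2,0}
8 → hit
0 → hit
2 → hit
8 → hit
Page faults: 5.

5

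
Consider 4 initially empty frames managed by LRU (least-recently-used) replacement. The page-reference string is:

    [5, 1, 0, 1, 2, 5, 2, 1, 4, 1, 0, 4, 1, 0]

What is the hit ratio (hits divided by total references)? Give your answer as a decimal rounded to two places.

0.57

5 → fault, frames (5)
1 → fault, frames (5 1)
0 → fault, frames (5 1 0)
1 → hit
2 → fault, frames (5 0 1 2)
5 → hit
2 → hit
1 → hit
4 → fault, evict 0, frames (5 2 1 4)
1 → hit
0 → fault, evict 5, frames (2 4 1 0)
4 → hit
1 → hit
0 → hit
Hits: 8 of 14 references → 8/14 = 0.5714.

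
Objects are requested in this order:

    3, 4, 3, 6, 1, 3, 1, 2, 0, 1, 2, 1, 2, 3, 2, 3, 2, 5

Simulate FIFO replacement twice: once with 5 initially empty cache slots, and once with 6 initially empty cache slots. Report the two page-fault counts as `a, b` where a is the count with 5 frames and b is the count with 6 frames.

5 frames: F F . F F . . F F . . . . F . . . F → 8 faults.
6 frames: F F . F F . . F F . . . . . . . . F → 7 faults.
7 < 8: adding a frame reduced faults, as is typical.

8, 7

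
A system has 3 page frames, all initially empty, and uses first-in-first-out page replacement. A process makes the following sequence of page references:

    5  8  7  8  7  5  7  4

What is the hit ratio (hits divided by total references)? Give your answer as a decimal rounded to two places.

5: fault, frames (5)
8: fault, frames (5 8)
7: fault, frames (5 8 7)
8: hit
7: hit
5: hit
7: hit
4: fault, evict 5, frames (8 7 4)
Hits: 4 of 8 references → 4/8 = 0.5000.

0.50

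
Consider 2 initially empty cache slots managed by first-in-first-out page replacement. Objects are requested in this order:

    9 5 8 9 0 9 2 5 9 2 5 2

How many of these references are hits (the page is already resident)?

9 → fault, frames (9)
5 → fault, frames (9 5)
8 → fault, evict 9, frames (5 8)
9 → fault, evict 5, frames (8 9)
0 → fault, evict 8, frames (9 0)
9 → hit
2 → fault, evict 9, frames (0 2)
5 → fault, evict 0, frames (2 5)
9 → fault, evict 2, frames (5 9)
2 → fault, evict 5, frames (9 2)
5 → fault, evict 9, frames (2 5)
2 → hit
Hits: 2.

2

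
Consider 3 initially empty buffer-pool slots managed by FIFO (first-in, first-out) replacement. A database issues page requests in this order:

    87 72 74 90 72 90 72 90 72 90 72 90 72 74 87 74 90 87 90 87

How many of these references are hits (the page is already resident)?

87: miss, frames [87]
72: miss, frames [87, 72]
74: miss, frames [87, 72, 74]
90: miss, evict 87, frames [72, 74, 90]
72: hit
90: hit
72: hit
90: hit
72: hit
90: hit
72: hit
90: hit
72: hit
74: hit
87: miss, evict 72, frames [74, 90, 87]
74: hit
90: hit
87: hit
90: hit
87: hit
Hits: 15.

15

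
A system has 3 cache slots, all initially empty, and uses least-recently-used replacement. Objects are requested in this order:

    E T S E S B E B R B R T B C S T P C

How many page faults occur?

E: miss, frames (E)
T: miss, frames (E T)
S: miss, frames (E T S)
E: hit
S: hit
B: miss, evict T, frames (E S B)
E: hit
B: hit
R: miss, evict S, frames (E B R)
B: hit
R: hit
T: miss, evict E, frames (B R T)
B: hit
C: miss, evict R, frames (T B C)
S: miss, evict T, frames (B C S)
T: miss, evict B, frames (C S T)
P: miss, evict C, frames (S T P)
C: miss, evict S, frames (T P C)
Page faults: 11.

11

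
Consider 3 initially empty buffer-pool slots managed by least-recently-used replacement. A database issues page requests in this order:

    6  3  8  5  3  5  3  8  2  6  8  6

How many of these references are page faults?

6 -> miss, frames [6]
3 -> miss, frames [6, 3]
8 -> miss, frames [6, 3, 8]
5 -> miss, evict 6, frames [3, 8, 5]
3 -> hit
5 -> hit
3 -> hit
8 -> hit
2 -> miss, evict 5, frames [3, 8, 2]
6 -> miss, evict 3, frames [8, 2, 6]
8 -> hit
6 -> hit
Page faults: 6.

6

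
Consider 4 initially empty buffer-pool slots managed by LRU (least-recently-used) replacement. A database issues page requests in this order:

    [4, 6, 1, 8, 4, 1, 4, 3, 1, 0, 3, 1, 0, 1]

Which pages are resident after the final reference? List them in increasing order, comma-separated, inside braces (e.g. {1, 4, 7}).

{0, 1, 3, 4}

4: miss, frames (4)
6: miss, frames (4 6)
1: miss, frames (4 6 1)
8: miss, frames (4 6 1 8)
4: hit
1: hit
4: hit
3: miss, evict 6, frames (8 1 4 3)
1: hit
0: miss, evict 8, frames (4 3 1 0)
3: hit
1: hit
0: hit
1: hit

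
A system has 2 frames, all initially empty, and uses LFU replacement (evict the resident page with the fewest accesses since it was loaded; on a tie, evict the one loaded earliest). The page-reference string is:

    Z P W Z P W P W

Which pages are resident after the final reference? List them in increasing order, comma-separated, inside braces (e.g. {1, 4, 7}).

{P, W}

Z -> fault, frames {Z}
P -> fault, frames {Z,P}
W -> fault, evict Z, frames {P,W}
Z -> fault, evict P, frames {W,Z}
P -> fault, evict W, frames {Z,P}
W -> fault, evict Z, frames {P,W}
P -> hit
W -> hit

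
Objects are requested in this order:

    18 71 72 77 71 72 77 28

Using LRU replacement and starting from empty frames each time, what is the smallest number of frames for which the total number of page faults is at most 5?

3

f=1: 8 faults
f=2: 8 faults
f=3: 5 faults
f=4: 5 faults
f=5: 5 faults
Smallest f with faults ≤ 5 is 3.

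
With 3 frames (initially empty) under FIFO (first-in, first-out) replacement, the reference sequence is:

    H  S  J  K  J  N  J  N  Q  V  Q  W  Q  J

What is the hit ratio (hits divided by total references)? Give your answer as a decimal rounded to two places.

H -> fault, frames (H)
S -> fault, frames (H S)
J -> fault, frames (H S J)
K -> fault, evict H, frames (S J K)
J -> hit
N -> fault, evict S, frames (J K N)
J -> hit
N -> hit
Q -> fault, evict J, frames (K N Q)
V -> fault, evict K, frames (N Q V)
Q -> hit
W -> fault, evict N, frames (Q V W)
Q -> hit
J -> fault, evict Q, frames (V W J)
Hits: 5 of 14 references → 5/14 = 0.3571.

0.36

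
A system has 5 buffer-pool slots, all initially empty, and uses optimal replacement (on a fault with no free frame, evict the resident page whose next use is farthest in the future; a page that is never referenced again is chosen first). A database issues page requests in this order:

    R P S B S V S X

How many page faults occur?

R -> fault, frames (R)
P -> fault, frames (R P)
S -> fault, frames (R P S)
B -> fault, frames (R P S B)
S -> hit
V -> fault, frames (R P S B V)
S -> hit
X -> fault, evict V, frames (R P S B X)
Page faults: 6.

6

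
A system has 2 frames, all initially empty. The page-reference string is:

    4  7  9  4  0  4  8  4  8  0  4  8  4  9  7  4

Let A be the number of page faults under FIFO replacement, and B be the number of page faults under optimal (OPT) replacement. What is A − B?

Under FIFO: F F F F F . F F . F . F F F F F → 13 faults.
Under OPT: F F F . F . F . . F . F . F F . → 9 faults.
A − B = 13 − 9 = 4.

4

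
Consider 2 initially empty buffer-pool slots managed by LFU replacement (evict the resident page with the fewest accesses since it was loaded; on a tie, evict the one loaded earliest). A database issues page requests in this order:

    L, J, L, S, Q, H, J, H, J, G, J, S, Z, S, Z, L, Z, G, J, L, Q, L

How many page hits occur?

5

L -> miss, frames [L]
J -> miss, frames [L, J]
L -> hit
S -> miss, evict J, frames [L, S]
Q -> miss, evict S, frames [L, Q]
H -> miss, evict Q, frames [L, H]
J -> miss, evict H, frames [L, J]
H -> miss, evict J, frames [L, H]
J -> miss, evict H, frames [L, J]
G -> miss, evict J, frames [L, G]
J -> miss, evict G, frames [L, J]
S -> miss, evict J, frames [L, S]
Z -> miss, evict S, frames [L, Z]
S -> miss, evict Z, frames [L, S]
Z -> miss, evict S, frames [L, Z]
L -> hit
Z -> hit
G -> miss, evict Z, frames [L, G]
J -> miss, evict G, frames [L, J]
L -> hit
Q -> miss, evict J, frames [L, Q]
L -> hit
Hits: 5.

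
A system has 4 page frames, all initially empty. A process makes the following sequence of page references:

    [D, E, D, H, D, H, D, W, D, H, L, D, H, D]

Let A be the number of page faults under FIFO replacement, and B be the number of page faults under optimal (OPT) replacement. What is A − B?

1

Under FIFO: F F . F . . . F . . F F . . → 6 faults.
Under OPT: F F . F . . . F . . F . . . → 5 faults.
A − B = 6 − 5 = 1.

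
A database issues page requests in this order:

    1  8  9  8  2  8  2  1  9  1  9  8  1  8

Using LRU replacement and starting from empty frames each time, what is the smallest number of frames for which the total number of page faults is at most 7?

3

f=1: 14 faults
f=2: 8 faults
f=3: 7 faults
f=4: 4 faults
Smallest f with faults ≤ 7 is 3.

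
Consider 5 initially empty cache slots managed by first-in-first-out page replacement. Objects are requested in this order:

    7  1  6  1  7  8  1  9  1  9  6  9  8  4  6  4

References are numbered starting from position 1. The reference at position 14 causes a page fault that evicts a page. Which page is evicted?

7

pos 1: 7 -> miss, frames {7}
pos 2: 1 -> miss, frames {7,1}
pos 3: 6 -> miss, frames {7,1,6}
pos 4: 1 -> hit
pos 5: 7 -> hit
pos 6: 8 -> miss, frames {7,1,6,8}
pos 7: 1 -> hit
pos 8: 9 -> miss, frames {7,1,6,8,9}
pos 9: 1 -> hit
pos 10: 9 -> hit
pos 11: 6 -> hit
pos 12: 9 -> hit
pos 13: 8 -> hit
pos 14: 4 -> miss, evict 7, frames {1,6,8,9,4}
At position 14, page 7 is evicted.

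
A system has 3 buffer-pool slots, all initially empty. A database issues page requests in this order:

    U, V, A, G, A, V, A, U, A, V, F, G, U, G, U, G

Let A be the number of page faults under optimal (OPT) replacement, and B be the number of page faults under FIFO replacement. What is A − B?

-2

Under OPT: F F F F . . . F . . F F . . . . → 7 faults.
Under FIFO: F F F F . . . F . F F F F . . . → 9 faults.
A − B = 7 − 9 = -2.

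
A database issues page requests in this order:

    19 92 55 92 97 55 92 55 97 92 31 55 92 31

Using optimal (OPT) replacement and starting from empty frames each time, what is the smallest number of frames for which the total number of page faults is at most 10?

2

f=1: 14 faults
f=2: 9 faults
f=3: 5 faults
f=4: 5 faults
f=5: 5 faults
Smallest f with faults ≤ 10 is 2.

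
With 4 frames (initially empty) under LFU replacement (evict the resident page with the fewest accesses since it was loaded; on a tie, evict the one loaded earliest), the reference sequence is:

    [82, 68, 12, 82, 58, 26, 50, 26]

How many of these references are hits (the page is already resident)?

82: miss, frames [82]
68: miss, frames [82, 68]
12: miss, frames [82, 68, 12]
82: hit
58: miss, frames [82, 68, 12, 58]
26: miss, evict 68, frames [82, 12, 58, 26]
50: miss, evict 12, frames [82, 58, 26, 50]
26: hit
Hits: 2.

2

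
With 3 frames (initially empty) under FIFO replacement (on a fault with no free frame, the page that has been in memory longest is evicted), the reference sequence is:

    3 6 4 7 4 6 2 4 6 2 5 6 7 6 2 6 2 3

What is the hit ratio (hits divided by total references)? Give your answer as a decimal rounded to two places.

0.39

3 -> miss, frames [3]
6 -> miss, frames [3, 6]
4 -> miss, frames [3, 6, 4]
7 -> miss, evict 3, frames [6, 4, 7]
4 -> hit
6 -> hit
2 -> miss, evict 6, frames [4, 7, 2]
4 -> hit
6 -> miss, evict 4, frames [7, 2, 6]
2 -> hit
5 -> miss, evict 7, frames [2, 6, 5]
6 -> hit
7 -> miss, evict 2, frames [6, 5, 7]
6 -> hit
2 -> miss, evict 6, frames [5, 7, 2]
6 -> miss, evict 5, frames [7, 2, 6]
2 -> hit
3 -> miss, evict 7, frames [2, 6, 3]
Hits: 7 of 18 references → 7/18 = 0.3889.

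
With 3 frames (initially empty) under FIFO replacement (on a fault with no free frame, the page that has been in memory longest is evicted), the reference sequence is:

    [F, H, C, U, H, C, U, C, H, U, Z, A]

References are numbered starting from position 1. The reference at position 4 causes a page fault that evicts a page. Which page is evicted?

pos 1: F -> miss, frames [F]
pos 2: H -> miss, frames [F, H]
pos 3: C -> miss, frames [F, H, C]
pos 4: U -> miss, evict F, frames [H, C, U]
At position 4, page F is evicted.

F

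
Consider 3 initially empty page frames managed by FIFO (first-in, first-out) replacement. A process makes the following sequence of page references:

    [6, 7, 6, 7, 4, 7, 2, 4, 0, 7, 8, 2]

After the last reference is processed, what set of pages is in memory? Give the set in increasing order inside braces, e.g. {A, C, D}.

6 -> miss, frames (6)
7 -> miss, frames (6 7)
6 -> hit
7 -> hit
4 -> miss, frames (6 7 4)
7 -> hit
2 -> miss, evict 6, frames (7 4 2)
4 -> hit
0 -> miss, evict 7, frames (4 2 0)
7 -> miss, evict 4, frames (2 0 7)
8 -> miss, evict 2, frames (0 7 8)
2 -> miss, evict 0, frames (7 8 2)

{2, 7, 8}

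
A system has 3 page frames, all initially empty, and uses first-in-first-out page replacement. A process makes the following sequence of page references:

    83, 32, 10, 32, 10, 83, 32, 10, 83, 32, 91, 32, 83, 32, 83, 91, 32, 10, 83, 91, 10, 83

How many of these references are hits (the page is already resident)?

13

83 → fault, frames (83)
32 → fault, frames (83 32)
10 → fault, frames (83 32 10)
32 → hit
10 → hit
83 → hit
32 → hit
10 → hit
83 → hit
32 → hit
91 → fault, evict 83, frames (32 10 91)
32 → hit
83 → fault, evict 32, frames (10 91 83)
32 → fault, evict 10, frames (91 83 32)
83 → hit
91 → hit
32 → hit
10 → fault, evict 91, frames (83 32 10)
83 → hit
91 → fault, evict 83, frames (32 10 91)
10 → hit
83 → fault, evict 32, frames (10 91 83)
Hits: 13.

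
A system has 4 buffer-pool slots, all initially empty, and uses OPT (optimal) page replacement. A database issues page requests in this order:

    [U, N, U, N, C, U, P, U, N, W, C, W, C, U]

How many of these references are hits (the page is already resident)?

U -> fault, frames [U]
N -> fault, frames [U, N]
U -> hit
N -> hit
C -> fault, frames [U, N, C]
U -> hit
P -> fault, frames [U, N, C, P]
U -> hit
N -> hit
W -> fault, evict P, frames [U, N, C, W]
C -> hit
W -> hit
C -> hit
U -> hit
Hits: 9.

9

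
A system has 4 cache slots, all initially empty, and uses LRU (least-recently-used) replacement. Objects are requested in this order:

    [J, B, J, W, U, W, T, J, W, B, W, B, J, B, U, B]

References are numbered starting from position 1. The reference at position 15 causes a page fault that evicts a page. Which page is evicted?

pos 1: J: fault, frames [J]
pos 2: B: fault, frames [J, B]
pos 3: J: hit
pos 4: W: fault, frames [B, J, W]
pos 5: U: fault, frames [B, J, W, U]
pos 6: W: hit
pos 7: T: fault, evict B, frames [J, U, W, T]
pos 8: J: hit
pos 9: W: hit
pos 10: B: fault, evict U, frames [T, J, W, B]
pos 11: W: hit
pos 12: B: hit
pos 13: J: hit
pos 14: B: hit
pos 15: U: fault, evict T, frames [W, J, B, U]
At position 15, page T is evicted.

T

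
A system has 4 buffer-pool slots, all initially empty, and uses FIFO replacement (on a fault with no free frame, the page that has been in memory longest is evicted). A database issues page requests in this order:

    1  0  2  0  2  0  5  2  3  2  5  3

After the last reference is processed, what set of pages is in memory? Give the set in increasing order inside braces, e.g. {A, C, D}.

1 -> fault, frames [1]
0 -> fault, frames [1, 0]
2 -> fault, frames [1, 0, 2]
0 -> hit
2 -> hit
0 -> hit
5 -> fault, frames [1, 0, 2, 5]
2 -> hit
3 -> fault, evict 1, frames [0, 2, 5, 3]
2 -> hit
5 -> hit
3 -> hit

{0, 2, 3, 5}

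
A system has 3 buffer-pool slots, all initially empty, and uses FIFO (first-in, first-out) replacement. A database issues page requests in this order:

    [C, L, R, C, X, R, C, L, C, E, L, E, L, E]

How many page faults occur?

C → fault, frames {C}
L → fault, frames {C,L}
R → fault, frames {C,L,R}
C → hit
X → fault, evict C, frames {L,R,X}
R → hit
C → fault, evict L, frames {R,X,C}
L → fault, evict R, frames {X,C,L}
C → hit
E → fault, evict X, frames {C,L,E}
L → hit
E → hit
L → hit
E → hit
Page faults: 7.

7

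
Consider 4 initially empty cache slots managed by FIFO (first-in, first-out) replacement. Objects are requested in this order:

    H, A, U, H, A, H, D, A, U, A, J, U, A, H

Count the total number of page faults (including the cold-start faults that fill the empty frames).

6

H → miss, frames [H]
A → miss, frames [H, A]
U → miss, frames [H, A, U]
H → hit
A → hit
H → hit
D → miss, frames [H, A, U, D]
A → hit
U → hit
A → hit
J → miss, evict H, frames [A, U, D, J]
U → hit
A → hit
H → miss, evict A, frames [U, D, J, H]
Page faults: 6.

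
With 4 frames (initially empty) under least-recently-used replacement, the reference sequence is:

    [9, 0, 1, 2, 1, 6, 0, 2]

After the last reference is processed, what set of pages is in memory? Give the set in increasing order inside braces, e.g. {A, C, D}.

{0, 1, 2, 6}

9 -> fault, frames {9}
0 -> fault, frames {9,0}
1 -> fault, frames {9,0,1}
2 -> fault, frames {9,0,1,2}
1 -> hit
6 -> fault, evict 9, frames {0,2,1,6}
0 -> hit
2 -> hit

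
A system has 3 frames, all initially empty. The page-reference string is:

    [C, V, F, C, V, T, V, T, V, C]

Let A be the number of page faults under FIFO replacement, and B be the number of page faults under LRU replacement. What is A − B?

1

Under FIFO: F F F . . F . . . F → 5 faults.
Under LRU: F F F . . F . . . . → 4 faults.
A − B = 5 − 4 = 1.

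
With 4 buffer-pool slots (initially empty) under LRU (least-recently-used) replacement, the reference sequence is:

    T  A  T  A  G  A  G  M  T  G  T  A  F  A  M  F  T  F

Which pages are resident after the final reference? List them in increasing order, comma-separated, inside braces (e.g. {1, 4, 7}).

T → miss, frames {T}
A → miss, frames {T,A}
T → hit
A → hit
G → miss, frames {T,A,G}
A → hit
G → hit
M → miss, frames {T,A,G,M}
T → hit
G → hit
T → hit
A → hit
F → miss, evict M, frames {G,T,A,F}
A → hit
M → miss, evict G, frames {T,F,A,M}
F → hit
T → hit
F → hit

{A, F, M, T}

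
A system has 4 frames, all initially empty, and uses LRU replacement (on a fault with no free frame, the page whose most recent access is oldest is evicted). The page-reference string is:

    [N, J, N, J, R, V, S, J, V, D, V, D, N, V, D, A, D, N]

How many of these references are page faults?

N → fault, frames {N}
J → fault, frames {N,J}
N → hit
J → hit
R → fault, frames {N,J,R}
V → fault, frames {N,J,R,V}
S → fault, evict N, frames {J,R,V,S}
J → hit
V → hit
D → fault, evict R, frames {S,J,V,D}
V → hit
D → hit
N → fault, evict S, frames {J,V,D,N}
V → hit
D → hit
A → fault, evict J, frames {N,V,D,A}
D → hit
N → hit
Page faults: 8.

8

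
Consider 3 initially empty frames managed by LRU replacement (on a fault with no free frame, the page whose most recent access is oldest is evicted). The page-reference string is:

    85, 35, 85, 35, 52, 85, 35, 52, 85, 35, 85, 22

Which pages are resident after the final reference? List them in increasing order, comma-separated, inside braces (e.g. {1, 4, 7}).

{22, 35, 85}

85 → fault, frames {85}
35 → fault, frames {85,35}
85 → hit
35 → hit
52 → fault, frames {85,35,52}
85 → hit
35 → hit
52 → hit
85 → hit
35 → hit
85 → hit
22 → fault, evict 52, frames {35,85,22}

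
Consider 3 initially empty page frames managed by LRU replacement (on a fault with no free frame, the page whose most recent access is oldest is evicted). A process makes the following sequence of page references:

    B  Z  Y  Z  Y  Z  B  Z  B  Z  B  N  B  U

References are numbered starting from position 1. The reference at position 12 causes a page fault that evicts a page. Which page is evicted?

Y

pos 1: B: fault, frames [B]
pos 2: Z: fault, frames [B, Z]
pos 3: Y: fault, frames [B, Z, Y]
pos 4: Z: hit
pos 5: Y: hit
pos 6: Z: hit
pos 7: B: hit
pos 8: Z: hit
pos 9: B: hit
pos 10: Z: hit
pos 11: B: hit
pos 12: N: fault, evict Y, frames [Z, B, N]
At position 12, page Y is evicted.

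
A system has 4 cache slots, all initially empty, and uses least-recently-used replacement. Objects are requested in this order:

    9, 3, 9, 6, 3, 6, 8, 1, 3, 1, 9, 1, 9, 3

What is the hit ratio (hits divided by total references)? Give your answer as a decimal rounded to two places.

9 -> fault, frames [9]
3 -> fault, frames [9, 3]
9 -> hit
6 -> fault, frames [3, 9, 6]
3 -> hit
6 -> hit
8 -> fault, frames [9, 3, 6, 8]
1 -> fault, evict 9, frames [3, 6, 8, 1]
3 -> hit
1 -> hit
9 -> fault, evict 6, frames [8, 3, 1, 9]
1 -> hit
9 -> hit
3 -> hit
Hits: 8 of 14 references → 8/14 = 0.5714.

0.57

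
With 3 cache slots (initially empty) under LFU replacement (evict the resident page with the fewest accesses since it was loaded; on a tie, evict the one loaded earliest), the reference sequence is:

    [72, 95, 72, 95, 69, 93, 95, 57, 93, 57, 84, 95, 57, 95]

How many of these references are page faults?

9

72: miss, frames [72]
95: miss, frames [72, 95]
72: hit
95: hit
69: miss, frames [72, 95, 69]
93: miss, evict 69, frames [72, 95, 93]
95: hit
57: miss, evict 93, frames [72, 95, 57]
93: miss, evict 57, frames [72, 95, 93]
57: miss, evict 93, frames [72, 95, 57]
84: miss, evict 57, frames [72, 95, 84]
95: hit
57: miss, evict 84, frames [72, 95, 57]
95: hit
Page faults: 9.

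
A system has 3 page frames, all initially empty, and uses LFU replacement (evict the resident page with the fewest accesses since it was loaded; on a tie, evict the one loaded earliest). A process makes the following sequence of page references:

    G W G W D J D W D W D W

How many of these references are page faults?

G: fault, frames {G}
W: fault, frames {G,W}
G: hit
W: hit
D: fault, frames {G,W,D}
J: fault, evict D, frames {G,W,J}
D: fault, evict J, frames {G,W,D}
W: hit
D: hit
W: hit
D: hit
W: hit
Page faults: 5.

5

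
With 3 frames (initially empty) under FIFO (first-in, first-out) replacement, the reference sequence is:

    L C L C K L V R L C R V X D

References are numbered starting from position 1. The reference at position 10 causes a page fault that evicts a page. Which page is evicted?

pos 1: L → fault, frames [L]
pos 2: C → fault, frames [L, C]
pos 3: L → hit
pos 4: C → hit
pos 5: K → fault, frames [L, C, K]
pos 6: L → hit
pos 7: V → fault, evict L, frames [C, K, V]
pos 8: R → fault, evict C, frames [K, V, R]
pos 9: L → fault, evict K, frames [V, R, L]
pos 10: C → fault, evict V, frames [R, L, C]
At position 10, page V is evicted.

V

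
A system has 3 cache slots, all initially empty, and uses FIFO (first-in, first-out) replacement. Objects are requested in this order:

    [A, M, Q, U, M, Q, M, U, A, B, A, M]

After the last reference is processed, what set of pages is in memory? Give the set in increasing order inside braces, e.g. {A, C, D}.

A: miss, frames [A]
M: miss, frames [A, M]
Q: miss, frames [A, M, Q]
U: miss, evict A, frames [M, Q, U]
M: hit
Q: hit
M: hit
U: hit
A: miss, evict M, frames [Q, U, A]
B: miss, evict Q, frames [U, A, B]
A: hit
M: miss, evict U, frames [A, B, M]

{A, B, M}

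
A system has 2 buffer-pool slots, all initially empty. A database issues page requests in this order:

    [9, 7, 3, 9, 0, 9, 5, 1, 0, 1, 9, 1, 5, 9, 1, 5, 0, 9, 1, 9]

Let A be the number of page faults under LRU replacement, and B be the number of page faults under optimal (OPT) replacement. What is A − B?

5

Under LRU: F F F F F . F F F . F . F F F F F F F . → 16 faults.
Under OPT: F F F . F . F F . . F . F . F . F F . . → 11 faults.
A − B = 16 − 11 = 5.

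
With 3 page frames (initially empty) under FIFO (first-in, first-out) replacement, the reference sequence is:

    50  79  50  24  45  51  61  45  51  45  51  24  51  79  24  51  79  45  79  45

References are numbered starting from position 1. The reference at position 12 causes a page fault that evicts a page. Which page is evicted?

45

pos 1: 50: miss, frames (50)
pos 2: 79: miss, frames (50 79)
pos 3: 50: hit
pos 4: 24: miss, frames (50 79 24)
pos 5: 45: miss, evict 50, frames (79 24 45)
pos 6: 51: miss, evict 79, frames (24 45 51)
pos 7: 61: miss, evict 24, frames (45 51 61)
pos 8: 45: hit
pos 9: 51: hit
pos 10: 45: hit
pos 11: 51: hit
pos 12: 24: miss, evict 45, frames (51 61 24)
At position 12, page 45 is evicted.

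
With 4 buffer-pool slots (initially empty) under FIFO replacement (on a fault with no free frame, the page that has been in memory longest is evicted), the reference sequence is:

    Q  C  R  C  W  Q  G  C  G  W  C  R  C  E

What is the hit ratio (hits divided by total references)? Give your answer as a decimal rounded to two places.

Q -> fault, frames (Q)
C -> fault, frames (Q C)
R -> fault, frames (Q C R)
C -> hit
W -> fault, frames (Q C R W)
Q -> hit
G -> fault, evict Q, frames (C R W G)
C -> hit
G -> hit
W -> hit
C -> hit
R -> hit
C -> hit
E -> fault, evict C, frames (R W G E)
Hits: 8 of 14 references → 8/14 = 0.5714.

0.57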